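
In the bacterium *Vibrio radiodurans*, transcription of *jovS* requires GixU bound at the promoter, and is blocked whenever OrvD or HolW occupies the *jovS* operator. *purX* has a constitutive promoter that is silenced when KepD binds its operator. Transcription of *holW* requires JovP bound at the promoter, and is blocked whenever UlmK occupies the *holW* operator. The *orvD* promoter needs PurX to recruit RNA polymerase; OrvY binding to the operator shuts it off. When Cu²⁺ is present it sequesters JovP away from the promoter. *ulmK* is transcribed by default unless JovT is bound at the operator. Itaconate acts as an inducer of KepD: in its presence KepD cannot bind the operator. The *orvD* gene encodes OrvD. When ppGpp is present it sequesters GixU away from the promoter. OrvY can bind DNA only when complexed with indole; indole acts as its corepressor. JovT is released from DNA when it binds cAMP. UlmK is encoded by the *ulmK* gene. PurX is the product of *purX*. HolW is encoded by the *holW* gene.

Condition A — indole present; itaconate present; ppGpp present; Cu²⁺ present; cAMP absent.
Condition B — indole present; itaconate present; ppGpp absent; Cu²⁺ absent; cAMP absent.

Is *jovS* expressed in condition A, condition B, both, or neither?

Condition A:
Indole is present, so OrvY is active.
Itaconate is present, so KepD is inactive.
With no repressor bound, *purX* is transcribed.
So PurX is produced and active.
With repressor OrvY bound, *orvD* is not transcribed.
So OrvD is not produced.
ppGpp is present, so GixU is inactive.
Cu²⁺ is present, so JovP is inactive.
cAMP is absent, so JovT is active.
With repressor JovT bound, *ulmK* is not transcribed.
So UlmK is not produced.
Required activator JovP is absent, so *holW* is not transcribed.
So HolW is not produced.
Required activator GixU is absent, so *jovS* is not transcribed.
→ *jovS* is OFF in A.
Condition B:
Indole is present, so OrvY is active.
Itaconate is present, so KepD is inactive.
With no repressor bound, *purX* is transcribed.
So PurX is produced and active.
With repressor OrvY bound, *orvD* is not transcribed.
So OrvD is not produced.
ppGpp is absent, so GixU is active.
Cu²⁺ is absent, so JovP is active.
cAMP is absent, so JovT is active.
With repressor JovT bound, *ulmK* is not transcribed.
So UlmK is not produced.
No repressor is bound and JovP is active, so *holW* is transcribed.
So HolW is produced and active.
With repressor HolW bound, *jovS* is not transcribed.
→ *jovS* is OFF in B.

neither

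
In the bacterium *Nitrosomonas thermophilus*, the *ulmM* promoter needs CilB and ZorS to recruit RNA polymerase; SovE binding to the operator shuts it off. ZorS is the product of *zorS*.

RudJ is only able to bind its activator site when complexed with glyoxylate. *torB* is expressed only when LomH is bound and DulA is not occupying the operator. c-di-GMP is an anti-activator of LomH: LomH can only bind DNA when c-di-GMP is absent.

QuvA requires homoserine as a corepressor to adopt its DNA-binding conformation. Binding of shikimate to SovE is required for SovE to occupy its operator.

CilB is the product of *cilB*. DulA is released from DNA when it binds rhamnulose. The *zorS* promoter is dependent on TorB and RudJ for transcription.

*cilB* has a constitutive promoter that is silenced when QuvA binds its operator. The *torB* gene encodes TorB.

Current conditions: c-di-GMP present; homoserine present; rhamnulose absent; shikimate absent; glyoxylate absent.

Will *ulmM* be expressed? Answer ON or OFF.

OFF

Homoserine is present, so QuvA is active.
With repressor QuvA bound, *cilB* is not transcribed.
So CilB is not produced.
Rhamnulose is absent, so DulA is active.
c-di-GMP is present, so LomH is inactive.
With repressor DulA bound, *torB* is not transcribed.
So TorB is not produced.
Glyoxylate is absent, so RudJ is inactive.
Required activator TorB is absent, so *zorS* is not transcribed.
So ZorS is not produced.
Shikimate is absent, so SovE is inactive.
Required activator CilB is absent, so *ulmM* is not transcribed.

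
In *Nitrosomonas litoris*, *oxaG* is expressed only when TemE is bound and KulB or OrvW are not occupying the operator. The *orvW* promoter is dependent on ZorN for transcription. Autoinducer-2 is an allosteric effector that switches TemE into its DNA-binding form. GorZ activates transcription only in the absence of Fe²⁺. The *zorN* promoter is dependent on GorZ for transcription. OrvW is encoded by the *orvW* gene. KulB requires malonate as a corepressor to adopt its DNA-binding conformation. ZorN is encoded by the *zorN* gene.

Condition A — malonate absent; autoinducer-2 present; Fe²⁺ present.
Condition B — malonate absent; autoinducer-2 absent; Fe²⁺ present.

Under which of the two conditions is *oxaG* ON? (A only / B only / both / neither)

Condition A:
Malonate is absent, so KulB is inactive.
Autoinducer-2 is present, so TemE is active.
Fe²⁺ is present, so GorZ is inactive.
Required activator GorZ is absent, so *zorN* is not transcribed.
So ZorN is not produced.
Required activator ZorN is absent, so *orvW* is not transcribed.
So OrvW is not produced.
No repressor is bound and TemE is active, so *oxaG* is transcribed.
→ *oxaG* is ON in A.
Condition B:
Malonate is absent, so KulB is inactive.
Autoinducer-2 is absent, so TemE is inactive.
Fe²⁺ is present, so GorZ is inactive.
Required activator GorZ is absent, so *zorN* is not transcribed.
So ZorN is not produced.
Required activator ZorN is absent, so *orvW* is not transcribed.
So OrvW is not produced.
Required activator TemE is absent, so *oxaG* is not transcribed.
→ *oxaG* is OFF in B.

A only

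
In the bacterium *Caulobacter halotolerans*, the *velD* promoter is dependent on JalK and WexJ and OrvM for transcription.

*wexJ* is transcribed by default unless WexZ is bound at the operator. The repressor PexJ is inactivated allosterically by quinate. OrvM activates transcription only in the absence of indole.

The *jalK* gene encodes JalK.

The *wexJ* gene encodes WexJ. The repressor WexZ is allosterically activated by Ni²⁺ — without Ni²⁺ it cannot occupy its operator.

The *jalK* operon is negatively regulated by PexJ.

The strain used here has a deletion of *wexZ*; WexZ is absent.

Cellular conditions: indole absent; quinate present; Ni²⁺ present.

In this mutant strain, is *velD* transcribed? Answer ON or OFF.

ON

Quinate is present, so PexJ is inactive.
With no repressor bound, *jalK* is transcribed.
So JalK is produced and active.
WexZ is non-functional in this strain, so it has no effect.
With no repressor bound, *wexJ* is transcribed.
So WexJ is produced and active.
Indole is absent, so OrvM is active.
No repressor is bound and JalK and WexJ and OrvM are active, so *velD* is transcribed.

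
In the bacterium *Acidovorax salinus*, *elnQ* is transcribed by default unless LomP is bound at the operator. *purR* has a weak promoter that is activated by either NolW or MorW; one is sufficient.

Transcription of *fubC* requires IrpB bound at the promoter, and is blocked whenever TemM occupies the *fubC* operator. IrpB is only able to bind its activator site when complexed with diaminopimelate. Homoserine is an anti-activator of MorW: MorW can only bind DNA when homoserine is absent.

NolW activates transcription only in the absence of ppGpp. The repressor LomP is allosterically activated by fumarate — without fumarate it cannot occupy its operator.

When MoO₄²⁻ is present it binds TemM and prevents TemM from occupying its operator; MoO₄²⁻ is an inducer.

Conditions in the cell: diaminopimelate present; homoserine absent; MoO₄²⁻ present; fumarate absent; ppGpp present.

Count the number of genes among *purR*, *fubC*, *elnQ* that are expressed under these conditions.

3

ppGpp is present, so NolW is inactive.
Homoserine is absent, so MorW is active.
Activator MorW is present, so *purR* is transcribed.
→ *purR* is ON.
Diaminopimelate is present, so IrpB is active.
MoO₄²⁻ is present, so TemM is inactive.
No repressor is bound and IrpB is active, so *fubC* is transcribed.
→ *fubC* is ON.
Fumarate is absent, so LomP is inactive.
With no repressor bound, *elnQ* is transcribed.
→ *elnQ* is ON.
3 of the 3 genes are transcribed.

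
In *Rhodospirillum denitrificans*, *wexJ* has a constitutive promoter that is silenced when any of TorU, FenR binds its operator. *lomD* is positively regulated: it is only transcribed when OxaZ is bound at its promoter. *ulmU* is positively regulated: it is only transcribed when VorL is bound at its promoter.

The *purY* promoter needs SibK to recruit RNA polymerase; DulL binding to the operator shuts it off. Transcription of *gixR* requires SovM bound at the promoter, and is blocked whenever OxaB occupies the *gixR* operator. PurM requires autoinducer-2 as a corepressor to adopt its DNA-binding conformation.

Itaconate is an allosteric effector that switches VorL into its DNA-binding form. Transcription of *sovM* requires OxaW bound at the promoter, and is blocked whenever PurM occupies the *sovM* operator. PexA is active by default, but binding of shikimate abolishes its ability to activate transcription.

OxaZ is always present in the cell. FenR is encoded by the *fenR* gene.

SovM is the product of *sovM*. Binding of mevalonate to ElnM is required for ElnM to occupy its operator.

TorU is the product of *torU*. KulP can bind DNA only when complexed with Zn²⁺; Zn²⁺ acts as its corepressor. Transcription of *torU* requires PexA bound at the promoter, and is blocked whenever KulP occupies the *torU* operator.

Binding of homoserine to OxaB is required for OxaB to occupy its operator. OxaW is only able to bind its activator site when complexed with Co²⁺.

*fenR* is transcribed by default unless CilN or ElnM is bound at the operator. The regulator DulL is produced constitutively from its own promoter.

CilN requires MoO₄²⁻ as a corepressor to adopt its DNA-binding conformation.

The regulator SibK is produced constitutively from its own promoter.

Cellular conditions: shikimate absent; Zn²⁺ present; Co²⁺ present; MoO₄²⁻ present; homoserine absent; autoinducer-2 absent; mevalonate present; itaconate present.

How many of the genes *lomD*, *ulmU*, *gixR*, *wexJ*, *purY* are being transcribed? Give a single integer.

OxaZ is produced constitutively and is active.
No repressor is bound and OxaZ is active, so *lomD* is transcribed.
→ *lomD* is ON.
Itaconate is present, so VorL is active.
No repressor is bound and VorL is active, so *ulmU* is transcribed.
→ *ulmU* is ON.
Autoinducer-2 is absent, so PurM is inactive.
Co²⁺ is present, so OxaW is active.
No repressor is bound and OxaW is active, so *sovM* is transcribed.
So SovM is produced and active.
Homoserine is absent, so OxaB is inactive.
No repressor is bound and SovM is active, so *gixR* is transcribed.
→ *gixR* is ON.
Shikimate is absent, so PexA is active.
Zn²⁺ is present, so KulP is active.
With repressor KulP bound, *torU* is not transcribed.
So TorU is not produced.
MoO₄²⁻ is present, so CilN is active.
Mevalonate is present, so ElnM is active.
With repressor CilN bound, *fenR* is not transcribed.
So FenR is not produced.
With no repressor bound, *wexJ* is transcribed.
→ *wexJ* is ON.
SibK is produced constitutively and is active.
DulL is produced constitutively and is active.
With repressor DulL bound, *purY* is not transcribed.
→ *purY* is OFF.
4 of the 5 genes are transcribed.

4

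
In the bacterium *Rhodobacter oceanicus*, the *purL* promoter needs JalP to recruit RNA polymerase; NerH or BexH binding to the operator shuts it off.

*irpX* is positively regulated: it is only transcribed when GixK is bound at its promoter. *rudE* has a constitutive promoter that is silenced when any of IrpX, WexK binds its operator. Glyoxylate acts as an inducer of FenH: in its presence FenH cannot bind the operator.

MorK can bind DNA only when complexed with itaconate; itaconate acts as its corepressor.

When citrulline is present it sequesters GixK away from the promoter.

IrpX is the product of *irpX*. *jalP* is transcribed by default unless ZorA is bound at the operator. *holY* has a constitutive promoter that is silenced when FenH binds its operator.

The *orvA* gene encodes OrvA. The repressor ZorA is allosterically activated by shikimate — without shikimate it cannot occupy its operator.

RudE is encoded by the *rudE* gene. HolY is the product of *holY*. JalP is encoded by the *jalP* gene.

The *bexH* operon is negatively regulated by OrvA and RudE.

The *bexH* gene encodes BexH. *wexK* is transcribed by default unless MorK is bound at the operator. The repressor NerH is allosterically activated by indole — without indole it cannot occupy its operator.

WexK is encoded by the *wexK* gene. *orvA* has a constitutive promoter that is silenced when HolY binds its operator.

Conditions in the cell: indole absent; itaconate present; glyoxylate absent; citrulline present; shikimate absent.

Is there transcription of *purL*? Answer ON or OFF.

ON

Shikimate is absent, so ZorA is inactive.
With no repressor bound, *jalP* is transcribed.
So JalP is produced and active.
Indole is absent, so NerH is inactive.
Glyoxylate is absent, so FenH is active.
With repressor FenH bound, *holY* is not transcribed.
So HolY is not produced.
With no repressor bound, *orvA* is transcribed.
So OrvA is produced and active.
Citrulline is present, so GixK is inactive.
Required activator GixK is absent, so *irpX* is not transcribed.
So IrpX is not produced.
Itaconate is present, so MorK is active.
With repressor MorK bound, *wexK* is not transcribed.
So WexK is not produced.
With no repressor bound, *rudE* is transcribed.
So RudE is produced and active.
With repressor OrvA bound, *bexH* is not transcribed.
So BexH is not produced.
No repressor is bound and JalP is active, so *purL* is transcribed.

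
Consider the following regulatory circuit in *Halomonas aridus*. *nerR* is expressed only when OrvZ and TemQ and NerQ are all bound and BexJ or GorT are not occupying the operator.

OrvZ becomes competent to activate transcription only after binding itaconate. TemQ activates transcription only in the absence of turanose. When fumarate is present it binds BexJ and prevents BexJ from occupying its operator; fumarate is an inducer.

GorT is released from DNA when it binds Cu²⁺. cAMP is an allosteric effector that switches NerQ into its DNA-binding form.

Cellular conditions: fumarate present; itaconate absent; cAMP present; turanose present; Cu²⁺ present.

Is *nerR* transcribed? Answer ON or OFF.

Fumarate is present, so BexJ is inactive.
Itaconate is absent, so OrvZ is inactive.
Turanose is present, so TemQ is inactive.
Cu²⁺ is present, so GorT is inactive.
cAMP is present, so NerQ is active.
Required activator OrvZ is absent, so *nerR* is not transcribed.

OFF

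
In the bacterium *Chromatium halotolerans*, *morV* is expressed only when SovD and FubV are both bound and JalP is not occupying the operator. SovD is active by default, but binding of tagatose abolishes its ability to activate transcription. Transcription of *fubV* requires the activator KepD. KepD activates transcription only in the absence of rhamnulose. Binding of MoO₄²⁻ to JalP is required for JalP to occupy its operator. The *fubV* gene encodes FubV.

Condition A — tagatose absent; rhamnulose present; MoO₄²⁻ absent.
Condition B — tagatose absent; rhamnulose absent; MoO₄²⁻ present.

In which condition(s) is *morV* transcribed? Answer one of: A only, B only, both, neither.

neither

Condition A:
Tagatose is absent, so SovD is active.
Rhamnulose is present, so KepD is inactive.
Required activator KepD is absent, so *fubV* is not transcribed.
So FubV is not produced.
MoO₄²⁻ is absent, so JalP is inactive.
Required activator FubV is absent, so *morV* is not transcribed.
→ *morV* is OFF in A.
Condition B:
Tagatose is absent, so SovD is active.
Rhamnulose is absent, so KepD is active.
No repressor is bound and KepD is active, so *fubV* is transcribed.
So FubV is produced and active.
MoO₄²⁻ is present, so JalP is active.
With repressor JalP bound, *morV* is not transcribed.
→ *morV* is OFF in B.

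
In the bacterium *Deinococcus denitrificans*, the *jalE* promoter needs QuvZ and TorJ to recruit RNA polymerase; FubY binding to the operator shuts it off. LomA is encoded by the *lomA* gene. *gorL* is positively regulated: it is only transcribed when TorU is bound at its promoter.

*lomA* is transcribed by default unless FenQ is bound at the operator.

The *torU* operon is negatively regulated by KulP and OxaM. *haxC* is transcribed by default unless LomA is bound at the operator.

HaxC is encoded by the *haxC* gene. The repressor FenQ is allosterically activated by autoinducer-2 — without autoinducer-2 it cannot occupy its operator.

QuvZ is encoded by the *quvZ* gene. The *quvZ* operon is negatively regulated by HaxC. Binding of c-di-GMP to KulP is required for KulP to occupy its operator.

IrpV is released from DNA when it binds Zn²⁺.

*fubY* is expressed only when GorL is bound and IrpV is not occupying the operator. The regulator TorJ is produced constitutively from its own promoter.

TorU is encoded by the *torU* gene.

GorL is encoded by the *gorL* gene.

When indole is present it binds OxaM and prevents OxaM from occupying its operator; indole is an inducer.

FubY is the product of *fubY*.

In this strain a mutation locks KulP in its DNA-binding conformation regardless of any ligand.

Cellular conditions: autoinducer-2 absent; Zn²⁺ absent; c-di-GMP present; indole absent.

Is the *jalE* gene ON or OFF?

KulP is constitutively active in this strain.
Indole is absent, so OxaM is active.
With repressor KulP bound, *torU* is not transcribed.
So TorU is not produced.
Required activator TorU is absent, so *gorL* is not transcribed.
So GorL is not produced.
Zn²⁺ is absent, so IrpV is active.
With repressor IrpV bound, *fubY* is not transcribed.
So FubY is not produced.
Autoinducer-2 is absent, so FenQ is inactive.
With no repressor bound, *lomA* is transcribed.
So LomA is produced and active.
With repressor LomA bound, *haxC* is not transcribed.
So HaxC is not produced.
With no repressor bound, *quvZ* is transcribed.
So QuvZ is produced and active.
TorJ is produced constitutively and is active.
No repressor is bound and QuvZ and TorJ are active, so *jalE* is transcribed.

ON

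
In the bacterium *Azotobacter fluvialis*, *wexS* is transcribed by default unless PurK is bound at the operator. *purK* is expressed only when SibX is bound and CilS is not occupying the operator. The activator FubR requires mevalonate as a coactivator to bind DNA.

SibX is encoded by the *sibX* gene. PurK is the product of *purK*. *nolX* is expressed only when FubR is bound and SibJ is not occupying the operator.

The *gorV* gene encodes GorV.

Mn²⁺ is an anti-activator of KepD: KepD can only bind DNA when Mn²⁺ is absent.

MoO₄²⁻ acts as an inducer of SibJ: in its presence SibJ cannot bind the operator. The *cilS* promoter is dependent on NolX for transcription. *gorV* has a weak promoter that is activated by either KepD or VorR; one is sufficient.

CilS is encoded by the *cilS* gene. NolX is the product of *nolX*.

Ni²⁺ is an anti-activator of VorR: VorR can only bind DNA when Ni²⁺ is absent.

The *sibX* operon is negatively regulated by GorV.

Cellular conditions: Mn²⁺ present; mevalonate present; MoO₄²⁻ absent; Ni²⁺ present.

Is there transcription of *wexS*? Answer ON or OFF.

Mn²⁺ is present, so KepD is inactive.
Ni²⁺ is present, so VorR is inactive.
No activator is available at the *gorV* promoter, so *gorV* is not transcribed.
So GorV is not produced.
With no repressor bound, *sibX* is transcribed.
So SibX is produced and active.
MoO₄²⁻ is absent, so SibJ is active.
Mevalonate is present, so FubR is active.
With repressor SibJ bound, *nolX* is not transcribed.
So NolX is not produced.
Required activator NolX is absent, so *cilS* is not transcribed.
So CilS is not produced.
No repressor is bound and SibX is active, so *purK* is transcribed.
So PurK is produced and active.
With repressor PurK bound, *wexS* is not transcribed.

OFF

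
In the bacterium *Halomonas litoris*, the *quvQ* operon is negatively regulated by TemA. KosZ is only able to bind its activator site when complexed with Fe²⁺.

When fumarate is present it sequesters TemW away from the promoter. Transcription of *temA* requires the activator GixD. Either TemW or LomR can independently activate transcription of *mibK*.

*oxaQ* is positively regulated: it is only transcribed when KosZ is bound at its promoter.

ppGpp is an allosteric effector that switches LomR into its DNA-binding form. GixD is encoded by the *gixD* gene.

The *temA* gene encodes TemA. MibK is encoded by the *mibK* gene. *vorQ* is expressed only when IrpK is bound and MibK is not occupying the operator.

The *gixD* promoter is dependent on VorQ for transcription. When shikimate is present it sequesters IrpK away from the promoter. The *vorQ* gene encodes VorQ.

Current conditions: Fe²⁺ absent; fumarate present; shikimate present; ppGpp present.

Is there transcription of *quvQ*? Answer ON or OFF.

ON

Fumarate is present, so TemW is inactive.
ppGpp is present, so LomR is active.
Activator LomR is present, so *mibK* is transcribed.
So MibK is produced and active.
Shikimate is present, so IrpK is inactive.
With repressor MibK bound, *vorQ* is not transcribed.
So VorQ is not produced.
Required activator VorQ is absent, so *gixD* is not transcribed.
So GixD is not produced.
Required activator GixD is absent, so *temA* is not transcribed.
So TemA is not produced.
With no repressor bound, *quvQ* is transcribed.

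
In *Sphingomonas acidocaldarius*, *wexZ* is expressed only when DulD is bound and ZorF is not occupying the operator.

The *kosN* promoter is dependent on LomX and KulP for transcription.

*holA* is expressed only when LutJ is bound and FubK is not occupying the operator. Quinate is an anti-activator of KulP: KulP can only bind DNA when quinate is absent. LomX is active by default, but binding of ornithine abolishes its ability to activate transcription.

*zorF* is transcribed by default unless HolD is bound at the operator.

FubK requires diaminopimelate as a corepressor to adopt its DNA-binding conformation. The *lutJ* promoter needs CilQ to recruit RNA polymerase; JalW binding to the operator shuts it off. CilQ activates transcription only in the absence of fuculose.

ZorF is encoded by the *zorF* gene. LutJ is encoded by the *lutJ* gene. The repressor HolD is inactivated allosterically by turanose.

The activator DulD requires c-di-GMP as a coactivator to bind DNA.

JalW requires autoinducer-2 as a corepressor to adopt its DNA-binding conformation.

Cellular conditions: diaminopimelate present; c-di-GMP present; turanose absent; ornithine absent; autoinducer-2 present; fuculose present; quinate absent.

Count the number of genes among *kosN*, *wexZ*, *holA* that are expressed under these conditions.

2

Ornithine is absent, so LomX is active.
Quinate is absent, so KulP is active.
No repressor is bound and LomX and KulP are active, so *kosN* is transcribed.
→ *kosN* is ON.
c-di-GMP is present, so DulD is active.
Turanose is absent, so HolD is active.
With repressor HolD bound, *zorF* is not transcribed.
So ZorF is not produced.
No repressor is bound and DulD is active, so *wexZ* is transcribed.
→ *wexZ* is ON.
Autoinducer-2 is present, so JalW is active.
Fuculose is present, so CilQ is inactive.
With repressor JalW bound, *lutJ* is not transcribed.
So LutJ is not produced.
Diaminopimelate is present, so FubK is active.
With repressor FubK bound, *holA* is not transcribed.
→ *holA* is OFF.
2 of the 3 genes are transcribed.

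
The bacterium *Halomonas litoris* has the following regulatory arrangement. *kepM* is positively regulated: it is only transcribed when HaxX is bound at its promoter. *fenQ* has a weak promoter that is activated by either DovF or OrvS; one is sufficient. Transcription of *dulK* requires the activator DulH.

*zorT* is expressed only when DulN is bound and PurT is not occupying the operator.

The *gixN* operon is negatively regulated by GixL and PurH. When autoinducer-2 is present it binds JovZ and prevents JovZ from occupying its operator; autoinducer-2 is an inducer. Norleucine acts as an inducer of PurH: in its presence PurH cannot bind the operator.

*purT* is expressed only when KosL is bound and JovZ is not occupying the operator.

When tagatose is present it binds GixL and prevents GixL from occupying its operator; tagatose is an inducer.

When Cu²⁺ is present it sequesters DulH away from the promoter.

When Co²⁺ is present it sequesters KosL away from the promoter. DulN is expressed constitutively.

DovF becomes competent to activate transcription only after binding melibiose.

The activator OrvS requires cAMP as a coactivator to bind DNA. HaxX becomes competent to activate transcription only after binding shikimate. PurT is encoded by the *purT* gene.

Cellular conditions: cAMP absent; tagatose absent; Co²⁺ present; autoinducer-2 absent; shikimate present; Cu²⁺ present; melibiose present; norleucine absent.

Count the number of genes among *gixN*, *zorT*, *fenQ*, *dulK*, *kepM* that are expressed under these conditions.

3

Tagatose is absent, so GixL is active.
Norleucine is absent, so PurH is active.
With repressor GixL bound, *gixN* is not transcribed.
→ *gixN* is OFF.
Co²⁺ is present, so KosL is inactive.
Autoinducer-2 is absent, so JovZ is active.
With repressor JovZ bound, *purT* is not transcribed.
So PurT is not produced.
DulN is produced constitutively and is active.
No repressor is bound and DulN is active, so *zorT* is transcribed.
→ *zorT* is ON.
Melibiose is present, so DovF is active.
cAMP is absent, so OrvS is inactive.
Activator DovF is present, so *fenQ* is transcribed.
→ *fenQ* is ON.
Cu²⁺ is present, so DulH is inactive.
Required activator DulH is absent, so *dulK* is not transcribed.
→ *dulK* is OFF.
Shikimate is present, so HaxX is active.
No repressor is bound and HaxX is active, so *kepM* is transcribed.
→ *kepM* is ON.
3 of the 5 genes are transcribed.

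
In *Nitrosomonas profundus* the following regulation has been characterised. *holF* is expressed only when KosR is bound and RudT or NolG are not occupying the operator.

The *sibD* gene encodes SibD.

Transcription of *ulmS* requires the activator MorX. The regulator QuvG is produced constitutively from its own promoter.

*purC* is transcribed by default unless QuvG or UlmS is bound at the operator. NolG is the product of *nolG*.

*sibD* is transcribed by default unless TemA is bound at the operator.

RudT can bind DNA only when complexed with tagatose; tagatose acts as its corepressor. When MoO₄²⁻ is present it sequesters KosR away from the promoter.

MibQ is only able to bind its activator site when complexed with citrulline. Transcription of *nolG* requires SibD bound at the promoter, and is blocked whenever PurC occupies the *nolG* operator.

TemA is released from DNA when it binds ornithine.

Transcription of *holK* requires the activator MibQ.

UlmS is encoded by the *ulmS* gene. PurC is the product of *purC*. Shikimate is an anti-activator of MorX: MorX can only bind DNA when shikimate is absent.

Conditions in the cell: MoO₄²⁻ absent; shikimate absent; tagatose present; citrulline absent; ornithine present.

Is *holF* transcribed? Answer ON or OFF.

Tagatose is present, so RudT is active.
MoO₄²⁻ is absent, so KosR is active.
Ornithine is present, so TemA is inactive.
With no repressor bound, *sibD* is transcribed.
So SibD is produced and active.
QuvG is produced constitutively and is active.
Shikimate is absent, so MorX is active.
No repressor is bound and MorX is active, so *ulmS* is transcribed.
So UlmS is produced and active.
With repressor QuvG bound, *purC* is not transcribed.
So PurC is not produced.
No repressor is bound and SibD is active, so *nolG* is transcribed.
So NolG is produced and active.
With repressor RudT bound, *holF* is not transcribed.

OFF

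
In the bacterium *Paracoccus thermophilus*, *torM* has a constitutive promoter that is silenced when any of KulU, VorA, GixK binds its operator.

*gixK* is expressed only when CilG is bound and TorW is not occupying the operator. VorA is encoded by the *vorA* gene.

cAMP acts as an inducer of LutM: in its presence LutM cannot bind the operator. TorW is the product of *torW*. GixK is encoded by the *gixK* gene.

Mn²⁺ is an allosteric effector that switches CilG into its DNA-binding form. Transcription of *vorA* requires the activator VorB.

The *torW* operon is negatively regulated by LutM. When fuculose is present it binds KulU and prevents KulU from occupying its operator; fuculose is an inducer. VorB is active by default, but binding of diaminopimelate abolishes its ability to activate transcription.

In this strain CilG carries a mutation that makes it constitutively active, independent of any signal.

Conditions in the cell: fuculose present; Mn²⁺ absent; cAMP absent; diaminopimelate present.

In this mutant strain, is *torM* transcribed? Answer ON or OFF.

Fuculose is present, so KulU is inactive.
Diaminopimelate is present, so VorB is inactive.
Required activator VorB is absent, so *vorA* is not transcribed.
So VorA is not produced.
CilG is constitutively active in this strain.
cAMP is absent, so LutM is active.
With repressor LutM bound, *torW* is not transcribed.
So TorW is not produced.
No repressor is bound and CilG is active, so *gixK* is transcribed.
So GixK is produced and active.
With repressor GixK bound, *torM* is not transcribed.

OFF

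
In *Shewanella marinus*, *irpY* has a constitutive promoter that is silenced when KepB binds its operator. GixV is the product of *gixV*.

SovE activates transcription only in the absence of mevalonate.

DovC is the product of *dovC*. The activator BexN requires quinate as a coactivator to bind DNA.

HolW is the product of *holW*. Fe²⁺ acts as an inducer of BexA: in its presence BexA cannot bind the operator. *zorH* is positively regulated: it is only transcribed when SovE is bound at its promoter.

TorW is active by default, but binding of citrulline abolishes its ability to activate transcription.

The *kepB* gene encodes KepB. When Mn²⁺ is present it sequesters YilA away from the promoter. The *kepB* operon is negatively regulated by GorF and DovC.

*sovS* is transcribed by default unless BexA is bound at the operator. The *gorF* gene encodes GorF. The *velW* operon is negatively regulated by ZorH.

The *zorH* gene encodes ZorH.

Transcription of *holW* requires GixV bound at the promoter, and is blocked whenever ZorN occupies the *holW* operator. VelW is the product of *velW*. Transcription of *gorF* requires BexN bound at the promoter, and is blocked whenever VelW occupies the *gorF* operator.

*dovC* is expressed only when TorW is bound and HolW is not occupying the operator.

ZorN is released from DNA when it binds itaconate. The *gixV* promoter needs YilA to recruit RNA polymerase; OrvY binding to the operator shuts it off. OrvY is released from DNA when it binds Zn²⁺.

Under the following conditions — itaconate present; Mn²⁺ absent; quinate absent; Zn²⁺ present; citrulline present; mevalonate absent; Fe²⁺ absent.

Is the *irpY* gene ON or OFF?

Mevalonate is absent, so SovE is active.
No repressor is bound and SovE is active, so *zorH* is transcribed.
So ZorH is produced and active.
With repressor ZorH bound, *velW* is not transcribed.
So VelW is not produced.
Quinate is absent, so BexN is inactive.
Required activator BexN is absent, so *gorF* is not transcribed.
So GorF is not produced.
Itaconate is present, so ZorN is inactive.
Mn²⁺ is absent, so YilA is active.
Zn²⁺ is present, so OrvY is inactive.
No repressor is bound and YilA is active, so *gixV* is transcribed.
So GixV is produced and active.
No repressor is bound and GixV is active, so *holW* is transcribed.
So HolW is produced and active.
Citrulline is present, so TorW is inactive.
With repressor HolW bound, *dovC* is not transcribed.
So DovC is not produced.
With no repressor bound, *kepB* is transcribed.
So KepB is produced and active.
With repressor KepB bound, *irpY* is not transcribed.

OFF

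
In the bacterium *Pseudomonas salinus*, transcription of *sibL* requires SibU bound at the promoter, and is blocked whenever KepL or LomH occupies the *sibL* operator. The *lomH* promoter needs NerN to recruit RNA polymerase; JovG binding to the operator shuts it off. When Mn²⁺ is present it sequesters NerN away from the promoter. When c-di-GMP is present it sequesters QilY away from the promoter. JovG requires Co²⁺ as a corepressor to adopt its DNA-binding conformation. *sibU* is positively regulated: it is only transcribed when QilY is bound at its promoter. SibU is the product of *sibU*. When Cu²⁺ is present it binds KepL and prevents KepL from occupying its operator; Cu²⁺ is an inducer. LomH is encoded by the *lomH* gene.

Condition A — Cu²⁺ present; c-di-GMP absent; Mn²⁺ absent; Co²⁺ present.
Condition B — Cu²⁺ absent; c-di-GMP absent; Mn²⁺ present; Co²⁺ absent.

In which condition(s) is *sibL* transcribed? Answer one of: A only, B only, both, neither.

Condition A:
Cu²⁺ is present, so KepL is inactive.
c-di-GMP is absent, so QilY is active.
No repressor is bound and QilY is active, so *sibU* is transcribed.
So SibU is produced and active.
Mn²⁺ is absent, so NerN is active.
Co²⁺ is present, so JovG is active.
With repressor JovG bound, *lomH* is not transcribed.
So LomH is not produced.
No repressor is bound and SibU is active, so *sibL* is transcribed.
→ *sibL* is ON in A.
Condition B:
Cu²⁺ is absent, so KepL is active.
c-di-GMP is absent, so QilY is active.
No repressor is bound and QilY is active, so *sibU* is transcribed.
So SibU is produced and active.
Mn²⁺ is present, so NerN is inactive.
Co²⁺ is absent, so JovG is inactive.
Required activator NerN is absent, so *lomH* is not transcribed.
So LomH is not produced.
With repressor KepL bound, *sibL* is not transcribed.
→ *sibL* is OFF in B.

A only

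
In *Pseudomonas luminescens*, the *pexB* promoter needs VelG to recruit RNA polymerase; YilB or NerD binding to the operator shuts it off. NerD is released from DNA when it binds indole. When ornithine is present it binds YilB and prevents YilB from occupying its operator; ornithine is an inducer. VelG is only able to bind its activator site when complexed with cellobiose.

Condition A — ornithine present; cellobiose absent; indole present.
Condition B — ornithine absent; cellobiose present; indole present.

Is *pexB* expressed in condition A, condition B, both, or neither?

Condition A:
Ornithine is present, so YilB is inactive.
Cellobiose is absent, so VelG is inactive.
Indole is present, so NerD is inactive.
Required activator VelG is absent, so *pexB* is not transcribed.
→ *pexB* is OFF in A.
Condition B:
Ornithine is absent, so YilB is active.
Cellobiose is present, so VelG is active.
Indole is present, so NerD is inactive.
With repressor YilB bound, *pexB* is not transcribed.
→ *pexB* is OFF in B.

neither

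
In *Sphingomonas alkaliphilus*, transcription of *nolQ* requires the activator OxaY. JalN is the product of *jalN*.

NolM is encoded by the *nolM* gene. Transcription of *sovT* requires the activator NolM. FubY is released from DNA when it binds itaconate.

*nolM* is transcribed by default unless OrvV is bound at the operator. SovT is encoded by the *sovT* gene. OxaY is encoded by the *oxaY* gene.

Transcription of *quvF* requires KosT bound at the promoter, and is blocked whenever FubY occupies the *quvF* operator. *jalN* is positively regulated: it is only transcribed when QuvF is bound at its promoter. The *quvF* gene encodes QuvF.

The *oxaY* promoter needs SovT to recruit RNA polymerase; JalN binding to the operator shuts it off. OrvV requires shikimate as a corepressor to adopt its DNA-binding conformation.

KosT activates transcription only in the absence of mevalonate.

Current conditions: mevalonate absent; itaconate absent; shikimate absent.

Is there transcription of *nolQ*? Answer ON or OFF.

Mevalonate is absent, so KosT is active.
Itaconate is absent, so FubY is active.
With repressor FubY bound, *quvF* is not transcribed.
So QuvF is not produced.
Required activator QuvF is absent, so *jalN* is not transcribed.
So JalN is not produced.
Shikimate is absent, so OrvV is inactive.
With no repressor bound, *nolM* is transcribed.
So NolM is produced and active.
No repressor is bound and NolM is active, so *sovT* is transcribed.
So SovT is produced and active.
No repressor is bound and SovT is active, so *oxaY* is transcribed.
So OxaY is produced and active.
No repressor is bound and OxaY is active, so *nolQ* is transcribed.

ON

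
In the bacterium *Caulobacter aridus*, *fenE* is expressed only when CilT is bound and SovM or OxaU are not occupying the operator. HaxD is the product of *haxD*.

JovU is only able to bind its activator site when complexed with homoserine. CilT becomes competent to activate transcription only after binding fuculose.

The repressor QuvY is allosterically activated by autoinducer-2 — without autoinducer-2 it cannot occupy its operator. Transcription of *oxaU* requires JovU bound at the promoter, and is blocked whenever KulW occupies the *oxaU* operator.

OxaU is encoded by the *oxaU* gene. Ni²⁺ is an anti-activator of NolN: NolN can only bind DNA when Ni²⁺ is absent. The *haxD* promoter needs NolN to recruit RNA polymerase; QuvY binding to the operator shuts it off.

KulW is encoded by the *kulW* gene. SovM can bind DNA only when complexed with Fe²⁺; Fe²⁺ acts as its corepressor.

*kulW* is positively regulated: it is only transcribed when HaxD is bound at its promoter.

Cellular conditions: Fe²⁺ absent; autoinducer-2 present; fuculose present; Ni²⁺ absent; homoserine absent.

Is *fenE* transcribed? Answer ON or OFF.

Fe²⁺ is absent, so SovM is inactive.
Homoserine is absent, so JovU is inactive.
Ni²⁺ is absent, so NolN is active.
Autoinducer-2 is present, so QuvY is active.
With repressor QuvY bound, *haxD* is not transcribed.
So HaxD is not produced.
Required activator HaxD is absent, so *kulW* is not transcribed.
So KulW is not produced.
Required activator JovU is absent, so *oxaU* is not transcribed.
So OxaU is not produced.
Fuculose is present, so CilT is active.
No repressor is bound and CilT is active, so *fenE* is transcribed.

ON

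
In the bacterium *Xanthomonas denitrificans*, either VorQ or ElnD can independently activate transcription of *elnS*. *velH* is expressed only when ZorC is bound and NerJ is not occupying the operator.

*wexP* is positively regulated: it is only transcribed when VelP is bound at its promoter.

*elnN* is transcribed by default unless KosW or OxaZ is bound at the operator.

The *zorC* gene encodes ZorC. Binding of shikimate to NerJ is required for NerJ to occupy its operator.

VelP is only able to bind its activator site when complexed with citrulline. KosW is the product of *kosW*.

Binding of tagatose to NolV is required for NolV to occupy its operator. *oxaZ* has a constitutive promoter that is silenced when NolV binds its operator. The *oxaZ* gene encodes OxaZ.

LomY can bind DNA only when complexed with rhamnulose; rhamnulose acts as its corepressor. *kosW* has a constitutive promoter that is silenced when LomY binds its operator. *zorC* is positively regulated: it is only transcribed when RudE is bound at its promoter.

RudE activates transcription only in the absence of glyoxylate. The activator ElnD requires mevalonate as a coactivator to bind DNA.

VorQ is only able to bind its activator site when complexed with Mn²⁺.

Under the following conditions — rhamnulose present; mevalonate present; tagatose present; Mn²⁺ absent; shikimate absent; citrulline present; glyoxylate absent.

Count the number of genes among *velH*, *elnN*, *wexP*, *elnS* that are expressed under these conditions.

4

Shikimate is absent, so NerJ is inactive.
Glyoxylate is absent, so RudE is active.
No repressor is bound and RudE is active, so *zorC* is transcribed.
So ZorC is produced and active.
No repressor is bound and ZorC is active, so *velH* is transcribed.
→ *velH* is ON.
Rhamnulose is present, so LomY is active.
With repressor LomY bound, *kosW* is not transcribed.
So KosW is not produced.
Tagatose is present, so NolV is active.
With repressor NolV bound, *oxaZ* is not transcribed.
So OxaZ is not produced.
With no repressor bound, *elnN* is transcribed.
→ *elnN* is ON.
Citrulline is present, so VelP is active.
No repressor is bound and VelP is active, so *wexP* is transcribed.
→ *wexP* is ON.
Mn²⁺ is absent, so VorQ is inactive.
Mevalonate is present, so ElnD is active.
Activator ElnD is present, so *elnS* is transcribed.
→ *elnS* is ON.
4 of the 4 genes are transcribed.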